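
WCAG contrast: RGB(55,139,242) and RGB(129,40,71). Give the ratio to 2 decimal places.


Linearize each sRGB channel c=v/255: c/12.92 if c ≤ 0.04045 else ((c+0.055)/1.055)^2.4
L = 0.2126×R_lin + 0.7152×G_lin + 0.0722×B_lin
Color 1 (55,139,242):
  R=55: 55/255≈0.2157 > 0.04045 → ((0.2157+0.055)/1.055)^2.4 ≈ 0.03820
  G=139: 139/255≈0.5451 > 0.04045 → ((0.5451+0.055)/1.055)^2.4 ≈ 0.25818
  B=242: 242/255≈0.9490 > 0.04045 → ((0.9490+0.055)/1.055)^2.4 ≈ 0.88792
  L1 = 0.2126×0.03820 + 0.7152×0.25818 + 0.0722×0.88792 ≈ 0.25688
Color 2 (129,40,71):
  R=129: 129/255≈0.5059 > 0.04045 → ((0.5059+0.055)/1.055)^2.4 ≈ 0.21953
  G=40: 40/255≈0.1569 > 0.04045 → ((0.1569+0.055)/1.055)^2.4 ≈ 0.02122
  B=71: 71/255≈0.2784 > 0.04045 → ((0.2784+0.055)/1.055)^2.4 ≈ 0.06301
  L2 = 0.2126×0.21953 + 0.7152×0.02122 + 0.0722×0.06301 ≈ 0.06640
Lighter = 0.25688, Darker = 0.06640
Ratio = (L_lighter + 0.05) / (L_darker + 0.05)
Ratio = (0.25688 + 0.05) / (0.06640 + 0.05) = 0.30688 / 0.11640 ≈ 2.6365
Ratio ≈ 2.64:1


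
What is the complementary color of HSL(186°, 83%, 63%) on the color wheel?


Complement = opposite side of color wheel = hue + 180°
H' = (186 + 180) mod 360 = 6°
S and L unchanged.
= HSL(6°, 83%, 63%)


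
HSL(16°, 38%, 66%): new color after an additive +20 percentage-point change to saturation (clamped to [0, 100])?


Original S = 38%
Adjustment = +20 percentage points
New S = 38 + (20) = 58
Clamp to [0, 100] → 58
= HSL(16°, 58%, 66%)


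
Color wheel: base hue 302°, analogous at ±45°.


Base hue: 302°
Left analog: (302 - 45) mod 360 = 257°
Right analog: (302 + 45) mod 360 = 347°
Analogous hues = 257° and 347°


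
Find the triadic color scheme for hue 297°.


Triadic: equally spaced at 120° intervals
H1 = 297°
H2 = (297 + 120) mod 360 = 57°
H3 = (297 + 240) mod 360 = 177°
Triadic = 297°, 57°, 177°


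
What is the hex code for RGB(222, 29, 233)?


R = 222 → DE (hex)
G = 29 → 1D (hex)
B = 233 → E9 (hex)
Hex = #DE1DE9


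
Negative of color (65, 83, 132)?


Invert: (255-R, 255-G, 255-B)
R: 255-65 = 190
G: 255-83 = 172
B: 255-132 = 123
= RGB(190, 172, 123)


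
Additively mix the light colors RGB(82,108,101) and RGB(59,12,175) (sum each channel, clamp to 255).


Additive: each channel = min(255, C₁+C₂)
R: 82+59 = 141 → 141
G: 108+12 = 120 → 120
B: 101+175 = 276 → 255
= RGB(141, 120, 255)


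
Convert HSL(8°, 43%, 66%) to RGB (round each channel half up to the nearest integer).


H=8°, S=0.43, L=0.66
C = (1-|2L-1|)×S = (1-|0.32|)×0.43 = 0.2924
H' = H/60 = 8/60 ≈ 0.1333; X = C×(1-|H' mod 2 - 1|) ≈ 0.0390
m = L - C/2 = 0.66 - 0.1462 = 0.5138
Sector ⌊H'⌋ = 0 → (R',G',B') = (0.2924, ≈0.0390, 0.0)
RGB = ((R'+m)×255, (G'+m)×255, (B'+m)×255) = (205.581, 140.9606, 131.019)
Round half up → RGB(206, 141, 131)


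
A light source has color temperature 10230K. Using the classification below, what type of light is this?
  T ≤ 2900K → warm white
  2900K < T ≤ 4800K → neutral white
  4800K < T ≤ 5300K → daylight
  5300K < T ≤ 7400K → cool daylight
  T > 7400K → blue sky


Temperature: 10230K
10230K > 7400K → blue sky
Classification: blue sky


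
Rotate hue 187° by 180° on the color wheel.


New hue = (H + rotation) mod 360
New hue = (187 + 180) mod 360
= 367 mod 360
= 7°


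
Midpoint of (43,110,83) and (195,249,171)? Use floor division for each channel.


Midpoint: each channel = ⌊(C₁+C₂)/2⌋
R: ⌊(43+195)/2⌋ = 119
G: ⌊(110+249)/2⌋ = 179
B: ⌊(83+171)/2⌋ = 127
= RGB(119, 179, 127)


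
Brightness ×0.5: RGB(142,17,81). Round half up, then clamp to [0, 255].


Multiply each channel by 0.5, round half up, clamp to [0, 255]
R: 142×0.5 = 71
G: 17×0.5 = 8.5 → round → 9
B: 81×0.5 = 40.5 → round → 41
= RGB(71, 9, 41)


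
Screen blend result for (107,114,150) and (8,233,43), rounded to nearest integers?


Screen: C = 255 - (255-A)×(255-B)/255, rounded to nearest integer
R: 255 - (255-107)×(255-8)/255 = 255 - 36556/255 ≈ 255 - 143.357 = 111.643 → 112
G: 255 - (255-114)×(255-233)/255 = 255 - 3102/255 ≈ 255 - 12.165 = 242.835 → 243
B: 255 - (255-150)×(255-43)/255 = 255 - 22260/255 ≈ 255 - 87.294 = 167.706 → 168
= RGB(112, 243, 168)


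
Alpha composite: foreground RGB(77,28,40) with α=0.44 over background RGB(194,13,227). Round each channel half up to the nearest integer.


C = α×F + (1-α)×B, with 1-α = 0.56
R: 0.44×77 + 0.56×194 = 33.88 + 108.64 = 142.52 → 143
G: 0.44×28 + 0.56×13 = 12.32 + 7.28 = 19.60 → 20
B: 0.44×40 + 0.56×227 = 17.60 + 127.12 = 144.72 → 145
= RGB(143, 20, 145)


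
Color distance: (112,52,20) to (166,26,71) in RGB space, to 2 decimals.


d = √[(R₁-R₂)² + (G₁-G₂)² + (B₁-B₂)²]
d = √[(112-166)² + (52-26)² + (20-71)²]
d = √[2916 + 676 + 2601]
d = √6193
d ≈ 78.70


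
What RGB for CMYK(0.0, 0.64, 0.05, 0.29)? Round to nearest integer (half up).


R = 255 × (1-C) × (1-K) = 255 × 1.00 × 0.71 = 181.05 → 181
G = 255 × (1-M) × (1-K) = 255 × 0.36 × 0.71 = 65.178 → 65
B = 255 × (1-Y) × (1-K) = 255 × 0.95 × 0.71 = 171.9975 → 172
= RGB(181, 65, 172)


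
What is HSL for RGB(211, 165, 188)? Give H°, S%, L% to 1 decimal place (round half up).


Normalize: R'=211/255≈0.8275, G'=165/255≈0.6471, B'=188/255≈0.7373
Max=211/255, Min=165/255, Δ=Max-Min=46/255
L = (Max+Min)/2 = (211+165)/510 = 376/510 = 0.73725… → L = 73.7%
L > 0.5 → S = Δ/(2-Max-Min) = 46/(510-211-165) = 46/134 = 0.34328… → S = 34.3%
(the 1/255 factors cancel in S and H, so raw channel differences can be used)
Max is R' → H = 60 × (((G-B)/Δ) mod 6) = 60 × (((165-188)/46) mod 6)
  (-23)/46 = -0.5; negative, so add 6 → 5.5
  H = 60 × 5.5 = 330° → H = 330.0°
= HSL(330.0°, 34.3%, 73.7%)


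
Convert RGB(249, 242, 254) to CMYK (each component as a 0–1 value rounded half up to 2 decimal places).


R'=249/255≈0.9765, G'=242/255≈0.9490, B'=254/255≈0.9961
K = 1 - max(R',G',B') = 1 - 254/255 = 1/255 = 0.00392… → 0.00
(1-R'-K)/(1-K) simplifies to (max-R)/max with max = 254:
C = (254-249)/254 = 5/254 = 0.01968… → 0.02
M = (254-242)/254 = 12/254 = 0.04724… → 0.05
Y = (254-254)/254 = 0/254 = 0 → 0.00
= CMYK(0.02, 0.05, 0.00, 0.00)


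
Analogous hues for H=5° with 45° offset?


Base hue: 5°
Left analog: (5 - 45) mod 360 = 320°
Right analog: (5 + 45) mod 360 = 50°
Analogous hues = 320° and 50°


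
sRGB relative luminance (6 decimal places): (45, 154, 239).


Linearize each channel (sRGB transfer function): c = v/255; c_lin = c/12.92 if c ≤ 0.04045, else ((c+0.055)/1.055)^2.4
  R: 45/255 ≈ 0.176471 > 0.04045 → ((0.176471+0.055)/1.055)^2.4 ≈ 0.026241
  G: 154/255 ≈ 0.603922 > 0.04045 → ((0.603922+0.055)/1.055)^2.4 ≈ 0.323143
  B: 239/255 ≈ 0.937255 > 0.04045 → ((0.937255+0.055)/1.055)^2.4 ≈ 0.863157
R_lin = 0.026241, G_lin = 0.323143, B_lin = 0.863157
L = 0.2126×R + 0.7152×G + 0.0722×B
L = 0.2126×0.026241 + 0.7152×0.323143 + 0.0722×0.863157
L ≈ 0.299011


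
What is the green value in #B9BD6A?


Color: #B9BD6A
R = B9 = 185
G = BD = 189
B = 6A = 106
Green = 189


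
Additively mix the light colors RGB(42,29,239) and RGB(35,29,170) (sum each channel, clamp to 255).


Additive: each channel = min(255, C₁+C₂)
R: 42+35 = 77 → 77
G: 29+29 = 58 → 58
B: 239+170 = 409 → 255
= RGB(77, 58, 255)


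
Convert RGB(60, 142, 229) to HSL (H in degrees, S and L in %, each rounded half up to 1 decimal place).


Normalize: R'=60/255≈0.2353, G'=142/255≈0.5569, B'=229/255≈0.8980
Max=229/255, Min=60/255, Δ=Max-Min=169/255
L = (Max+Min)/2 = (229+60)/510 = 289/510 = 0.56666… → L = 56.7%
L > 0.5 → S = Δ/(2-Max-Min) = 169/(510-229-60) = 169/221 = 0.76470… → S = 76.5%
(the 1/255 factors cancel in S and H, so raw channel differences can be used)
Max is B' → H = 60 × ((R-G)/Δ + 4) = 60 × ((60-142)/169 + 4)
  -82/169 + 4 = -0.4852… + 4 = 3.5147…
  H = 60 × 3.5147… = 210.887…° → H = 210.9°
= HSL(210.9°, 76.5%, 56.7%)


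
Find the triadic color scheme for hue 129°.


Triadic: equally spaced at 120° intervals
H1 = 129°
H2 = (129 + 120) mod 360 = 249°
H3 = (129 + 240) mod 360 = 9°
Triadic = 129°, 249°, 9°


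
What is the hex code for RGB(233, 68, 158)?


R = 233 → E9 (hex)
G = 68 → 44 (hex)
B = 158 → 9E (hex)
Hex = #E9449E


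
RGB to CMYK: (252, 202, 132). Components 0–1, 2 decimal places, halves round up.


R'=252/255≈0.9882, G'=202/255≈0.7922, B'=132/255≈0.5176
K = 1 - max(R',G',B') = 1 - 252/255 = 3/255 = 0.01176… → 0.01
(1-R'-K)/(1-K) simplifies to (max-R)/max with max = 252:
C = (252-252)/252 = 0/252 = 0 → 0.00
M = (252-202)/252 = 50/252 = 0.19841… → 0.20
Y = (252-132)/252 = 120/252 = 0.47619… → 0.48
= CMYK(0.00, 0.20, 0.48, 0.01)


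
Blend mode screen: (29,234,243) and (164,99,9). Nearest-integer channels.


Screen: C = 255 - (255-A)×(255-B)/255, rounded to nearest integer
R: 255 - (255-29)×(255-164)/255 = 255 - 20566/255 ≈ 255 - 80.651 = 174.349 → 174
G: 255 - (255-234)×(255-99)/255 = 255 - 3276/255 ≈ 255 - 12.847 = 242.153 → 242
B: 255 - (255-243)×(255-9)/255 = 255 - 2952/255 ≈ 255 - 11.576 = 243.424 → 243
= RGB(174, 242, 243)


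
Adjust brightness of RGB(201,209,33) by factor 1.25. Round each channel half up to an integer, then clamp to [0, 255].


Multiply each channel by 1.25, round half up, clamp to [0, 255]
R: 201×1.25 = 251.25 → round → 251
G: 209×1.25 = 261.25 → round → 261 → clamp → 255
B: 33×1.25 = 41.25 → round → 41
= RGB(251, 255, 41)


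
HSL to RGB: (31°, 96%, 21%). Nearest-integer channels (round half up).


H=31°, S=0.96, L=0.21
C = (1-|2L-1|)×S = (1-|-0.58|)×0.96 = 0.4032
H' = H/60 = 31/60 ≈ 0.5167; X = C×(1-|H' mod 2 - 1|) = 0.20832
m = L - C/2 = 0.21 - 0.2016 = 0.0084
Sector ⌊H'⌋ = 0 → (R',G',B') = (0.4032, 0.20832, 0.0)
RGB = ((R'+m)×255, (G'+m)×255, (B'+m)×255) = (104.958, 55.2636, 2.142)
Round half up → RGB(105, 55, 2)


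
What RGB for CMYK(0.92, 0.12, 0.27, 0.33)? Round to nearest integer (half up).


R = 255 × (1-C) × (1-K) = 255 × 0.08 × 0.67 = 13.668 → 14
G = 255 × (1-M) × (1-K) = 255 × 0.88 × 0.67 = 150.348 → 150
B = 255 × (1-Y) × (1-K) = 255 × 0.73 × 0.67 = 124.7205 → 125
= RGB(14, 150, 125)


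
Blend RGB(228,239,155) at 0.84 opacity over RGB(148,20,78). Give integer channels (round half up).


C = α×F + (1-α)×B, with 1-α = 0.16
R: 0.84×228 + 0.16×148 = 191.52 + 23.68 = 215.20 → 215
G: 0.84×239 + 0.16×20 = 200.76 + 3.20 = 203.96 → 204
B: 0.84×155 + 0.16×78 = 130.20 + 12.48 = 142.68 → 143
= RGB(215, 204, 143)


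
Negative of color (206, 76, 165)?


Invert: (255-R, 255-G, 255-B)
R: 255-206 = 49
G: 255-76 = 179
B: 255-165 = 90
= RGB(49, 179, 90)


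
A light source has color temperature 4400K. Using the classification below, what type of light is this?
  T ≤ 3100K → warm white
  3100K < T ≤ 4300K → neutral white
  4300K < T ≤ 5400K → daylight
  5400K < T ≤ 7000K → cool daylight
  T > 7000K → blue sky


Temperature: 4400K
4300K < 4400K ≤ 5400K → daylight
Classification: daylight


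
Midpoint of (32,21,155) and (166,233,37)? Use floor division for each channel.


Midpoint: each channel = ⌊(C₁+C₂)/2⌋
R: ⌊(32+166)/2⌋ = 99
G: ⌊(21+233)/2⌋ = 127
B: ⌊(155+37)/2⌋ = 96
= RGB(99, 127, 96)


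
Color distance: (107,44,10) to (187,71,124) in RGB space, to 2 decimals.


d = √[(R₁-R₂)² + (G₁-G₂)² + (B₁-B₂)²]
d = √[(107-187)² + (44-71)² + (10-124)²]
d = √[6400 + 729 + 12996]
d = √20125
d ≈ 141.86


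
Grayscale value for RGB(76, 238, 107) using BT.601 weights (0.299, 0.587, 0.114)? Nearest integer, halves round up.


Gray = 0.299×R + 0.587×G + 0.114×B
Gray = 0.299×76 + 0.587×238 + 0.114×107
Gray = 22.724 + 139.706 + 12.198
Gray = 174.628 → round half up → 175
Gray = 175


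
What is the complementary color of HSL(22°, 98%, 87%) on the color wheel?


Complement = opposite side of color wheel = hue + 180°
H' = (22 + 180) mod 360 = 202°
S and L unchanged.
= HSL(202°, 98%, 87%)


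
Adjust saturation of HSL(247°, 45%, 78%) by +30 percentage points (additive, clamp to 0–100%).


Original S = 45%
Adjustment = +30 percentage points
New S = 45 + (30) = 75
Clamp to [0, 100] → 75
= HSL(247°, 75%, 78%)


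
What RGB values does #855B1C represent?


85 → 133 (R)
5B → 91 (G)
1C → 28 (B)
= RGB(133, 91, 28)


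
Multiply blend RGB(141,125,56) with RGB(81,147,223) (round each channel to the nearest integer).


Multiply: C = A×B/255, rounded to nearest integer
R: 141×81/255 = 11421/255 ≈ 44.788 → 45
G: 125×147/255 = 18375/255 ≈ 72.059 → 72
B: 56×223/255 = 12488/255 ≈ 48.973 → 49
= RGB(45, 72, 49)


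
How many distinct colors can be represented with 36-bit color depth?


Colors = 2^bits = 2^36
= 68,719,476,736 colors


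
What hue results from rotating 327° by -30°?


New hue = (H + rotation) mod 360
New hue = (327 -30) mod 360
= 297 mod 360
= 297°


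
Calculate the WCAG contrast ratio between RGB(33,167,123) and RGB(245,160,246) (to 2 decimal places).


Linearize each sRGB channel c=v/255: c/12.92 if c ≤ 0.04045 else ((c+0.055)/1.055)^2.4
L = 0.2126×R_lin + 0.7152×G_lin + 0.0722×B_lin
Color 1 (33,167,123):
  R=33: 33/255≈0.1294 > 0.04045 → ((0.1294+0.055)/1.055)^2.4 ≈ 0.01521
  G=167: 167/255≈0.6549 > 0.04045 → ((0.6549+0.055)/1.055)^2.4 ≈ 0.38643
  B=123: 123/255≈0.4824 > 0.04045 → ((0.4824+0.055)/1.055)^2.4 ≈ 0.19807
  L1 = 0.2126×0.01521 + 0.7152×0.38643 + 0.0722×0.19807 ≈ 0.29391
Color 2 (245,160,246):
  R=245: 245/255≈0.9608 > 0.04045 → ((0.9608+0.055)/1.055)^2.4 ≈ 0.91310
  G=160: 160/255≈0.6275 > 0.04045 → ((0.6275+0.055)/1.055)^2.4 ≈ 0.35153
  B=246: 246/255≈0.9647 > 0.04045 → ((0.9647+0.055)/1.055)^2.4 ≈ 0.92158
  L2 = 0.2126×0.91310 + 0.7152×0.35153 + 0.0722×0.92158 ≈ 0.51208
Lighter = 0.51208, Darker = 0.29391
Ratio = (L_lighter + 0.05) / (L_darker + 0.05)
Ratio = (0.51208 + 0.05) / (0.29391 + 0.05) = 0.56208 / 0.34391 ≈ 1.6344
Ratio ≈ 1.63:1


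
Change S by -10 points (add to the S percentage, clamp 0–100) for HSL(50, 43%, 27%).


Original S = 43%
Adjustment = -10 percentage points
New S = 43 + (-10) = 33
Clamp to [0, 100] → 33
= HSL(50°, 33%, 27%)


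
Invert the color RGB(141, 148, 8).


Invert: (255-R, 255-G, 255-B)
R: 255-141 = 114
G: 255-148 = 107
B: 255-8 = 247
= RGB(114, 107, 247)


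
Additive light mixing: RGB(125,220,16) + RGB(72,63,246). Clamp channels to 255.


Additive: each channel = min(255, C₁+C₂)
R: 125+72 = 197 → 197
G: 220+63 = 283 → 255
B: 16+246 = 262 → 255
= RGB(197, 255, 255)


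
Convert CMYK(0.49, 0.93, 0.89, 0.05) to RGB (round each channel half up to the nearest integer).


R = 255 × (1-C) × (1-K) = 255 × 0.51 × 0.95 = 123.5475 → 124
G = 255 × (1-M) × (1-K) = 255 × 0.07 × 0.95 = 16.9575 → 17
B = 255 × (1-Y) × (1-K) = 255 × 0.11 × 0.95 = 26.6475 → 27
= RGB(124, 17, 27)


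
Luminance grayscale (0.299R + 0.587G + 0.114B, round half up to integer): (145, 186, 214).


Gray = 0.299×R + 0.587×G + 0.114×B
Gray = 0.299×145 + 0.587×186 + 0.114×214
Gray = 43.355 + 109.182 + 24.396
Gray = 176.933 → round half up → 177
Gray = 177


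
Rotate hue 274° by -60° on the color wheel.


New hue = (H + rotation) mod 360
New hue = (274 -60) mod 360
= 214 mod 360
= 214°


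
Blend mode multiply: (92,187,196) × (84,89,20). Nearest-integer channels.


Multiply: C = A×B/255, rounded to nearest integer
R: 92×84/255 = 7728/255 ≈ 30.306 → 30
G: 187×89/255 = 16643/255 ≈ 65.267 → 65
B: 196×20/255 = 3920/255 ≈ 15.373 → 15
= RGB(30, 65, 15)


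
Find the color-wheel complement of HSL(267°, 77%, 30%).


Complement = opposite side of color wheel = hue + 180°
H' = (267 + 180) mod 360 = 87°
S and L unchanged.
= HSL(87°, 77%, 30%)


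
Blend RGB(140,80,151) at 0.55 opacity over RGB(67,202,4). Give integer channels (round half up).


C = α×F + (1-α)×B, with 1-α = 0.45
R: 0.55×140 + 0.45×67 = 77.00 + 30.15 = 107.15 → 107
G: 0.55×80 + 0.45×202 = 44.00 + 90.90 = 134.90 → 135
B: 0.55×151 + 0.45×4 = 83.05 + 1.80 = 84.85 → 85
= RGB(107, 135, 85)


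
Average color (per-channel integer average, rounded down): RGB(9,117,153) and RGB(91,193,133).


Midpoint: each channel = ⌊(C₁+C₂)/2⌋
R: ⌊(9+91)/2⌋ = 50
G: ⌊(117+193)/2⌋ = 155
B: ⌊(153+133)/2⌋ = 143
= RGB(50, 155, 143)


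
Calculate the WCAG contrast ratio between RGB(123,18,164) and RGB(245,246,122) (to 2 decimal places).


Linearize each sRGB channel c=v/255: c/12.92 if c ≤ 0.04045 else ((c+0.055)/1.055)^2.4
L = 0.2126×R_lin + 0.7152×G_lin + 0.0722×B_lin
Color 1 (123,18,164):
  R=123: 123/255≈0.4824 > 0.04045 → ((0.4824+0.055)/1.055)^2.4 ≈ 0.19807
  G=18: 18/255≈0.0706 > 0.04045 → ((0.0706+0.055)/1.055)^2.4 ≈ 0.00605
  B=164: 164/255≈0.6431 > 0.04045 → ((0.6431+0.055)/1.055)^2.4 ≈ 0.37124
  L1 = 0.2126×0.19807 + 0.7152×0.00605 + 0.0722×0.37124 ≈ 0.07324
Color 2 (245,246,122):
  R=245: 245/255≈0.9608 > 0.04045 → ((0.9608+0.055)/1.055)^2.4 ≈ 0.91310
  G=246: 246/255≈0.9647 > 0.04045 → ((0.9647+0.055)/1.055)^2.4 ≈ 0.92158
  B=122: 122/255≈0.4784 > 0.04045 → ((0.4784+0.055)/1.055)^2.4 ≈ 0.19462
  L2 = 0.2126×0.91310 + 0.7152×0.92158 + 0.0722×0.19462 ≈ 0.86729
Lighter = 0.86729, Darker = 0.07324
Ratio = (L_lighter + 0.05) / (L_darker + 0.05)
Ratio = (0.86729 + 0.05) / (0.07324 + 0.05) = 0.91729 / 0.12324 ≈ 7.4432
Ratio ≈ 7.44:1


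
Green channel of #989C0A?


Color: #989C0A
R = 98 = 152
G = 9C = 156
B = 0A = 10
Green = 156


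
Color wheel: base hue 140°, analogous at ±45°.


Base hue: 140°
Left analog: (140 - 45) mod 360 = 95°
Right analog: (140 + 45) mod 360 = 185°
Analogous hues = 95° and 185°


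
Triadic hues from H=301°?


Triadic: equally spaced at 120° intervals
H1 = 301°
H2 = (301 + 120) mod 360 = 61°
H3 = (301 + 240) mod 360 = 181°
Triadic = 301°, 61°, 181°


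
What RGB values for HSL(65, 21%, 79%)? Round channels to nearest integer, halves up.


H=65°, S=0.21, L=0.79
C = (1-|2L-1|)×S = (1-|0.58|)×0.21 = 0.0882
H' = H/60 = 65/60 ≈ 1.0833; X = C×(1-|H' mod 2 - 1|) = 0.08085
m = L - C/2 = 0.79 - 0.0441 = 0.7459
Sector ⌊H'⌋ = 1 → (R',G',B') = (0.08085, 0.0882, 0.0)
RGB = ((R'+m)×255, (G'+m)×255, (B'+m)×255) = (210.82125, 212.6955, 190.2045)
Round half up → RGB(211, 213, 190)


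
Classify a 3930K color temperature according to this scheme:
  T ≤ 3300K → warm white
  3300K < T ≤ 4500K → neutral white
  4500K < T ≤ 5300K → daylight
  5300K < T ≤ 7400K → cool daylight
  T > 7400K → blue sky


Temperature: 3930K
3300K < 3930K ≤ 4500K → neutral white
Classification: neutral white


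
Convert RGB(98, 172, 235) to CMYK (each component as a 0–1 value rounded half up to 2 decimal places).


R'=98/255≈0.3843, G'=172/255≈0.6745, B'=235/255≈0.9216
K = 1 - max(R',G',B') = 1 - 235/255 = 20/255 = 0.07843… → 0.08
(1-R'-K)/(1-K) simplifies to (max-R)/max with max = 235:
C = (235-98)/235 = 137/235 = 0.58297… → 0.58
M = (235-172)/235 = 63/235 = 0.26808… → 0.27
Y = (235-235)/235 = 0/235 = 0 → 0.00
= CMYK(0.58, 0.27, 0.00, 0.08)


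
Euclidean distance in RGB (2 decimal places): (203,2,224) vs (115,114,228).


d = √[(R₁-R₂)² + (G₁-G₂)² + (B₁-B₂)²]
d = √[(203-115)² + (2-114)² + (224-228)²]
d = √[7744 + 12544 + 16]
d = √20304
d ≈ 142.49


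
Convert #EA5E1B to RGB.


EA → 234 (R)
5E → 94 (G)
1B → 27 (B)
= RGB(234, 94, 27)


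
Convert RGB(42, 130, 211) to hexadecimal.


R = 42 → 2A (hex)
G = 130 → 82 (hex)
B = 211 → D3 (hex)
Hex = #2A82D3


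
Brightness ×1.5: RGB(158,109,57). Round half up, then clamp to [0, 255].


Multiply each channel by 1.5, round half up, clamp to [0, 255]
R: 158×1.5 = 237
G: 109×1.5 = 163.5 → round → 164
B: 57×1.5 = 85.5 → round → 86
= RGB(237, 164, 86)


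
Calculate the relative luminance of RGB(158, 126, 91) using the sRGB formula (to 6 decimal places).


Linearize each channel (sRGB transfer function): c = v/255; c_lin = c/12.92 if c ≤ 0.04045, else ((c+0.055)/1.055)^2.4
  R: 158/255 ≈ 0.619608 > 0.04045 → ((0.619608+0.055)/1.055)^2.4 ≈ 0.341914
  G: 126/255 ≈ 0.494118 > 0.04045 → ((0.494118+0.055)/1.055)^2.4 ≈ 0.208637
  B: 91/255 ≈ 0.356863 > 0.04045 → ((0.356863+0.055)/1.055)^2.4 ≈ 0.104616
R_lin = 0.341914, G_lin = 0.208637, B_lin = 0.104616
L = 0.2126×R + 0.7152×G + 0.0722×B
L = 0.2126×0.341914 + 0.7152×0.208637 + 0.0722×0.104616
L ≈ 0.229461


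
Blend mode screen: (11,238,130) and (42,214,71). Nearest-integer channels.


Screen: C = 255 - (255-A)×(255-B)/255, rounded to nearest integer
R: 255 - (255-11)×(255-42)/255 = 255 - 51972/255 ≈ 255 - 203.812 = 51.188 → 51
G: 255 - (255-238)×(255-214)/255 = 255 - 697/255 ≈ 255 - 2.733 = 252.267 → 252
B: 255 - (255-130)×(255-71)/255 = 255 - 23000/255 ≈ 255 - 90.196 = 164.804 → 165
= RGB(51, 252, 165)


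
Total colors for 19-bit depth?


Colors = 2^bits = 2^19
= 524,288 colors


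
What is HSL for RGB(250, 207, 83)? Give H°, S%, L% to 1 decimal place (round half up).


Normalize: R'=250/255≈0.9804, G'=207/255≈0.8118, B'=83/255≈0.3255
Max=250/255, Min=83/255, Δ=Max-Min=167/255
L = (Max+Min)/2 = (250+83)/510 = 333/510 = 0.65294… → L = 65.3%
L > 0.5 → S = Δ/(2-Max-Min) = 167/(510-250-83) = 167/177 = 0.94350… → S = 94.4%
(the 1/255 factors cancel in S and H, so raw channel differences can be used)
Max is R' → H = 60 × (((G-B)/Δ) mod 6) = 60 × (((207-83)/167) mod 6)
  124/167 = 0.7425…
  H = 60 × 0.7425… = 44.550…° → H = 44.6°
= HSL(44.6°, 94.4%, 65.3%)


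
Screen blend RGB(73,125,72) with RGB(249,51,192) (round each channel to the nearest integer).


Screen: C = 255 - (255-A)×(255-B)/255, rounded to nearest integer
R: 255 - (255-73)×(255-249)/255 = 255 - 1092/255 ≈ 255 - 4.282 = 250.718 → 251
G: 255 - (255-125)×(255-51)/255 = 255 - 26520/255 ≈ 255 - 104.000 = 151.000 → 151
B: 255 - (255-72)×(255-192)/255 = 255 - 11529/255 ≈ 255 - 45.212 = 209.788 → 210
= RGB(251, 151, 210)


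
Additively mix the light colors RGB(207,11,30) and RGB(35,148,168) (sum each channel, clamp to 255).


Additive: each channel = min(255, C₁+C₂)
R: 207+35 = 242 → 242
G: 11+148 = 159 → 159
B: 30+168 = 198 → 198
= RGB(242, 159, 198)


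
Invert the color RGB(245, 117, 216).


Invert: (255-R, 255-G, 255-B)
R: 255-245 = 10
G: 255-117 = 138
B: 255-216 = 39
= RGB(10, 138, 39)


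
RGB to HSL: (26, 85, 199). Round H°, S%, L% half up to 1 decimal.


Normalize: R'=26/255≈0.1020, G'=85/255≈0.3333, B'=199/255≈0.7804
Max=199/255, Min=26/255, Δ=Max-Min=173/255
L = (Max+Min)/2 = (199+26)/510 = 225/510 = 0.44117… → L = 44.1%
L ≤ 0.5 → S = Δ/(Max+Min) = 173/(199+26) = 173/225 = 0.76888… → S = 76.9%
(the 1/255 factors cancel in S and H, so raw channel differences can be used)
Max is B' → H = 60 × ((R-G)/Δ + 4) = 60 × ((26-85)/173 + 4)
  -59/173 + 4 = -0.3410… + 4 = 3.6589…
  H = 60 × 3.6589… = 219.537…° → H = 219.5°
= HSL(219.5°, 76.9%, 44.1%)


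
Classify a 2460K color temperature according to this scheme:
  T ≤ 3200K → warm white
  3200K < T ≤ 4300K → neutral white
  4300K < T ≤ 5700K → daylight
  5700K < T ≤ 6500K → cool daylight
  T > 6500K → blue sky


Temperature: 2460K
2460K ≤ 3200K → warm white
Classification: warm white


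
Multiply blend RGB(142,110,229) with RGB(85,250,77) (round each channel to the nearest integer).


Multiply: C = A×B/255, rounded to nearest integer
R: 142×85/255 = 12070/255 ≈ 47.333 → 47
G: 110×250/255 = 27500/255 ≈ 107.843 → 108
B: 229×77/255 = 17633/255 ≈ 69.149 → 69
= RGB(47, 108, 69)


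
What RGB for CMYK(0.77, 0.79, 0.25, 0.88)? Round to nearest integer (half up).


R = 255 × (1-C) × (1-K) = 255 × 0.23 × 0.12 = 7.038 → 7
G = 255 × (1-M) × (1-K) = 255 × 0.21 × 0.12 = 6.426 → 6
B = 255 × (1-Y) × (1-K) = 255 × 0.75 × 0.12 = 22.95 → 23
= RGB(7, 6, 23)


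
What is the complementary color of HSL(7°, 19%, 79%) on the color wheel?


Complement = opposite side of color wheel = hue + 180°
H' = (7 + 180) mod 360 = 187°
S and L unchanged.
= HSL(187°, 19%, 79%)


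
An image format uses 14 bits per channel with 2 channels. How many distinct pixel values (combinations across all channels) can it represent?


Total bits = 14 bits/channel × 2 channels = 28 bits
Distinct pixel values = 2^28
= 268,435,456 pixel values


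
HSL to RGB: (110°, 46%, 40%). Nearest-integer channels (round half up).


H=110°, S=0.46, L=0.40
C = (1-|2L-1|)×S = (1-|-0.20|)×0.46 = 0.368
H' = H/60 = 110/60 ≈ 1.8333; X = C×(1-|H' mod 2 - 1|) ≈ 0.0613
m = L - C/2 = 0.40 - 0.184 = 0.216
Sector ⌊H'⌋ = 1 → (R',G',B') = (≈0.0613, 0.368, 0.0)
RGB = ((R'+m)×255, (G'+m)×255, (B'+m)×255) = (70.72, 148.92, 55.08)
Round half up → RGB(71, 149, 55)


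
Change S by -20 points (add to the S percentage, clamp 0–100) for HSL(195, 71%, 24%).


Original S = 71%
Adjustment = -20 percentage points
New S = 71 + (-20) = 51
Clamp to [0, 100] → 51
= HSL(195°, 51%, 24%)


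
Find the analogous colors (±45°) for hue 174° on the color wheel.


Base hue: 174°
Left analog: (174 - 45) mod 360 = 129°
Right analog: (174 + 45) mod 360 = 219°
Analogous hues = 129° and 219°


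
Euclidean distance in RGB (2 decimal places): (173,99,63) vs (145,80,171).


d = √[(R₁-R₂)² + (G₁-G₂)² + (B₁-B₂)²]
d = √[(173-145)² + (99-80)² + (63-171)²]
d = √[784 + 361 + 11664]
d = √12809
d ≈ 113.18


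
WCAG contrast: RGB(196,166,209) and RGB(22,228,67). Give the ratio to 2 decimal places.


Linearize each sRGB channel c=v/255: c/12.92 if c ≤ 0.04045 else ((c+0.055)/1.055)^2.4
L = 0.2126×R_lin + 0.7152×G_lin + 0.0722×B_lin
Color 1 (196,166,209):
  R=196: 196/255≈0.7686 > 0.04045 → ((0.7686+0.055)/1.055)^2.4 ≈ 0.55201
  G=166: 166/255≈0.6510 > 0.04045 → ((0.6510+0.055)/1.055)^2.4 ≈ 0.38133
  B=209: 209/255≈0.8196 > 0.04045 → ((0.8196+0.055)/1.055)^2.4 ≈ 0.63760
  L1 = 0.2126×0.55201 + 0.7152×0.38133 + 0.0722×0.63760 ≈ 0.43612
Color 2 (22,228,67):
  R=22: 22/255≈0.0863 > 0.04045 → ((0.0863+0.055)/1.055)^2.4 ≈ 0.00802
  G=228: 228/255≈0.8941 > 0.04045 → ((0.8941+0.055)/1.055)^2.4 ≈ 0.77582
  B=67: 67/255≈0.2627 > 0.04045 → ((0.2627+0.055)/1.055)^2.4 ≈ 0.05613
  L2 = 0.2126×0.00802 + 0.7152×0.77582 + 0.0722×0.05613 ≈ 0.56063
Lighter = 0.56063, Darker = 0.43612
Ratio = (L_lighter + 0.05) / (L_darker + 0.05)
Ratio = (0.56063 + 0.05) / (0.43612 + 0.05) = 0.61063 / 0.48612 ≈ 1.2561
Ratio ≈ 1.26:1


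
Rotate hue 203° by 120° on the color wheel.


New hue = (H + rotation) mod 360
New hue = (203 + 120) mod 360
= 323 mod 360
= 323°


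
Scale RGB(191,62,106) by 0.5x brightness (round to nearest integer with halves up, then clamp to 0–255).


Multiply each channel by 0.5, round half up, clamp to [0, 255]
R: 191×0.5 = 95.5 → round → 96
G: 62×0.5 = 31
B: 106×0.5 = 53
= RGB(96, 31, 53)


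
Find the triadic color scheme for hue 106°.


Triadic: equally spaced at 120° intervals
H1 = 106°
H2 = (106 + 120) mod 360 = 226°
H3 = (106 + 240) mod 360 = 346°
Triadic = 106°, 226°, 346°


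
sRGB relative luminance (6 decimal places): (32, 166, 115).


Linearize each channel (sRGB transfer function): c = v/255; c_lin = c/12.92 if c ≤ 0.04045, else ((c+0.055)/1.055)^2.4
  R: 32/255 ≈ 0.125490 > 0.04045 → ((0.125490+0.055)/1.055)^2.4 ≈ 0.014444
  G: 166/255 ≈ 0.650980 > 0.04045 → ((0.650980+0.055)/1.055)^2.4 ≈ 0.381326
  B: 115/255 ≈ 0.450980 > 0.04045 → ((0.450980+0.055)/1.055)^2.4 ≈ 0.171441
R_lin = 0.014444, G_lin = 0.381326, B_lin = 0.171441
L = 0.2126×R + 0.7152×G + 0.0722×B
L = 0.2126×0.014444 + 0.7152×0.381326 + 0.0722×0.171441
L ≈ 0.288173


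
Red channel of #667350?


Color: #667350
R = 66 = 102
G = 73 = 115
B = 50 = 80
Red = 102


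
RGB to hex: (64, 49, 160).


R = 64 → 40 (hex)
G = 49 → 31 (hex)
B = 160 → A0 (hex)
Hex = #4031A0


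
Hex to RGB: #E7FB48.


E7 → 231 (R)
FB → 251 (G)
48 → 72 (B)
= RGB(231, 251, 72)


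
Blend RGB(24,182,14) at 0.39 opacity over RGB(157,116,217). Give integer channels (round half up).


C = α×F + (1-α)×B, with 1-α = 0.61
R: 0.39×24 + 0.61×157 = 9.36 + 95.77 = 105.13 → 105
G: 0.39×182 + 0.61×116 = 70.98 + 70.76 = 141.74 → 142
B: 0.39×14 + 0.61×217 = 5.46 + 132.37 = 137.83 → 138
= RGB(105, 142, 138)


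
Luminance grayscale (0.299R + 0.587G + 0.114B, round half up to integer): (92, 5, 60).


Gray = 0.299×R + 0.587×G + 0.114×B
Gray = 0.299×92 + 0.587×5 + 0.114×60
Gray = 27.508 + 2.935 + 6.840
Gray = 37.283 → round half up → 37
Gray = 37


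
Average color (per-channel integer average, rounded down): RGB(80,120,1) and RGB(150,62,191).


Midpoint: each channel = ⌊(C₁+C₂)/2⌋
R: ⌊(80+150)/2⌋ = 115
G: ⌊(120+62)/2⌋ = 91
B: ⌊(1+191)/2⌋ = 96
= RGB(115, 91, 96)


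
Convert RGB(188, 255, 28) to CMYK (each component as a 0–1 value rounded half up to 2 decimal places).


R'=188/255≈0.7373, G'=255/255≈1.0000, B'=28/255≈0.1098
K = 1 - max(R',G',B') = 1 - 255/255 = 0/255 = 0 → 0.00
(1-R'-K)/(1-K) simplifies to (max-R)/max with max = 255:
C = (255-188)/255 = 67/255 = 0.26274… → 0.26
M = (255-255)/255 = 0/255 = 0 → 0.00
Y = (255-28)/255 = 227/255 = 0.89019… → 0.89
= CMYK(0.26, 0.00, 0.89, 0.00)


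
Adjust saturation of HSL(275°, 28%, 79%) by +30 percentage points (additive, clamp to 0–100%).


Original S = 28%
Adjustment = +30 percentage points
New S = 28 + (30) = 58
Clamp to [0, 100] → 58
= HSL(275°, 58%, 79%)


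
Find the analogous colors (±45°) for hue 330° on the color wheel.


Base hue: 330°
Left analog: (330 - 45) mod 360 = 285°
Right analog: (330 + 45) mod 360 = 15°
Analogous hues = 285° and 15°


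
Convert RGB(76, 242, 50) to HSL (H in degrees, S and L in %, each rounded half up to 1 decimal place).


Normalize: R'=76/255≈0.2980, G'=242/255≈0.9490, B'=50/255≈0.1961
Max=242/255, Min=50/255, Δ=Max-Min=192/255
L = (Max+Min)/2 = (242+50)/510 = 292/510 = 0.57254… → L = 57.3%
L > 0.5 → S = Δ/(2-Max-Min) = 192/(510-242-50) = 192/218 = 0.88073… → S = 88.1%
(the 1/255 factors cancel in S and H, so raw channel differences can be used)
Max is G' → H = 60 × ((B-R)/Δ + 2) = 60 × ((50-76)/192 + 2)
  -26/192 + 2 = -0.1354… + 2 = 1.8645…
  H = 60 × 1.8645… = 111.875° → H = 111.9°
= HSL(111.9°, 88.1%, 57.3%)


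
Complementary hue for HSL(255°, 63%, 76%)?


Complement = opposite side of color wheel = hue + 180°
H' = (255 + 180) mod 360 = 75°
S and L unchanged.
= HSL(75°, 63%, 76%)


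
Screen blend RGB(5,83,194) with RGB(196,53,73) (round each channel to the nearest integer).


Screen: C = 255 - (255-A)×(255-B)/255, rounded to nearest integer
R: 255 - (255-5)×(255-196)/255 = 255 - 14750/255 ≈ 255 - 57.843 = 197.157 → 197
G: 255 - (255-83)×(255-53)/255 = 255 - 34744/255 ≈ 255 - 136.251 = 118.749 → 119
B: 255 - (255-194)×(255-73)/255 = 255 - 11102/255 ≈ 255 - 43.537 = 211.463 → 211
= RGB(197, 119, 211)


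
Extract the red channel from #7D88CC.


Color: #7D88CC
R = 7D = 125
G = 88 = 136
B = CC = 204
Red = 125


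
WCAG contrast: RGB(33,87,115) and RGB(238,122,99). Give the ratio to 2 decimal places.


Linearize each sRGB channel c=v/255: c/12.92 if c ≤ 0.04045 else ((c+0.055)/1.055)^2.4
L = 0.2126×R_lin + 0.7152×G_lin + 0.0722×B_lin
Color 1 (33,87,115):
  R=33: 33/255≈0.1294 > 0.04045 → ((0.1294+0.055)/1.055)^2.4 ≈ 0.01521
  G=87: 87/255≈0.3412 > 0.04045 → ((0.3412+0.055)/1.055)^2.4 ≈ 0.09531
  B=115: 115/255≈0.4510 > 0.04045 → ((0.4510+0.055)/1.055)^2.4 ≈ 0.17144
  L1 = 0.2126×0.01521 + 0.7152×0.09531 + 0.0722×0.17144 ≈ 0.08378
Color 2 (238,122,99):
  R=238: 238/255≈0.9333 > 0.04045 → ((0.9333+0.055)/1.055)^2.4 ≈ 0.85499
  G=122: 122/255≈0.4784 > 0.04045 → ((0.4784+0.055)/1.055)^2.4 ≈ 0.19462
  B=99: 99/255≈0.3882 > 0.04045 → ((0.3882+0.055)/1.055)^2.4 ≈ 0.12477
  L2 = 0.2126×0.85499 + 0.7152×0.19462 + 0.0722×0.12477 ≈ 0.32997
Lighter = 0.32997, Darker = 0.08378
Ratio = (L_lighter + 0.05) / (L_darker + 0.05)
Ratio = (0.32997 + 0.05) / (0.08378 + 0.05) = 0.37997 / 0.13378 ≈ 2.8404
Ratio ≈ 2.84:1


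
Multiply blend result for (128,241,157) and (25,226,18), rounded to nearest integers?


Multiply: C = A×B/255, rounded to nearest integer
R: 128×25/255 = 3200/255 ≈ 12.549 → 13
G: 241×226/255 = 54466/255 ≈ 213.592 → 214
B: 157×18/255 = 2826/255 ≈ 11.082 → 11
= RGB(13, 214, 11)


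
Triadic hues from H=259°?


Triadic: equally spaced at 120° intervals
H1 = 259°
H2 = (259 + 120) mod 360 = 19°
H3 = (259 + 240) mod 360 = 139°
Triadic = 259°, 19°, 139°


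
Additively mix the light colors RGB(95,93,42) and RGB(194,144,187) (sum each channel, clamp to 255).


Additive: each channel = min(255, C₁+C₂)
R: 95+194 = 289 → 255
G: 93+144 = 237 → 237
B: 42+187 = 229 → 229
= RGB(255, 237, 229)


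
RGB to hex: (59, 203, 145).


R = 59 → 3B (hex)
G = 203 → CB (hex)
B = 145 → 91 (hex)
Hex = #3BCB91


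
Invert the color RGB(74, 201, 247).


Invert: (255-R, 255-G, 255-B)
R: 255-74 = 181
G: 255-201 = 54
B: 255-247 = 8
= RGB(181, 54, 8)


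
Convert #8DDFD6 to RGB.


8D → 141 (R)
DF → 223 (G)
D6 → 214 (B)
= RGB(141, 223, 214)


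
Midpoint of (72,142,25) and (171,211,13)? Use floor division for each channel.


Midpoint: each channel = ⌊(C₁+C₂)/2⌋
R: ⌊(72+171)/2⌋ = 121
G: ⌊(142+211)/2⌋ = 176
B: ⌊(25+13)/2⌋ = 19
= RGB(121, 176, 19)


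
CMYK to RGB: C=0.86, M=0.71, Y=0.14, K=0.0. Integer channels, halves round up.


R = 255 × (1-C) × (1-K) = 255 × 0.14 × 1.00 = 35.7 → 36
G = 255 × (1-M) × (1-K) = 255 × 0.29 × 1.00 = 73.95 → 74
B = 255 × (1-Y) × (1-K) = 255 × 0.86 × 1.00 = 219.3 → 219
= RGB(36, 74, 219)


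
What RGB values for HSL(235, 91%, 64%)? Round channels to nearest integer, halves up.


H=235°, S=0.91, L=0.64
C = (1-|2L-1|)×S = (1-|0.28|)×0.91 = 0.6552
H' = H/60 = 235/60 ≈ 3.9167; X = C×(1-|H' mod 2 - 1|) = 0.0546
m = L - C/2 = 0.64 - 0.3276 = 0.3124
Sector ⌊H'⌋ = 3 → (R',G',B') = (0.0, 0.0546, 0.6552)
RGB = ((R'+m)×255, (G'+m)×255, (B'+m)×255) = (79.662, 93.585, 246.738)
Round half up → RGB(80, 94, 247)


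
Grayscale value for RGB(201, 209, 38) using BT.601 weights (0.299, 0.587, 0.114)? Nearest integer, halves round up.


Gray = 0.299×R + 0.587×G + 0.114×B
Gray = 0.299×201 + 0.587×209 + 0.114×38
Gray = 60.099 + 122.683 + 4.332
Gray = 187.114 → round half up → 187
Gray = 187


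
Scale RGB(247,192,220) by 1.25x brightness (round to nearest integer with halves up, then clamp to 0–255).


Multiply each channel by 1.25, round half up, clamp to [0, 255]
R: 247×1.25 = 308.75 → round → 309 → clamp → 255
G: 192×1.25 = 240
B: 220×1.25 = 275 → clamp → 255
= RGB(255, 240, 255)


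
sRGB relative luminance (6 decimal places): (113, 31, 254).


Linearize each channel (sRGB transfer function): c = v/255; c_lin = c/12.92 if c ≤ 0.04045, else ((c+0.055)/1.055)^2.4
  R: 113/255 ≈ 0.443137 > 0.04045 → ((0.443137+0.055)/1.055)^2.4 ≈ 0.165132
  G: 31/255 ≈ 0.121569 > 0.04045 → ((0.121569+0.055)/1.055)^2.4 ≈ 0.013702
  B: 254/255 ≈ 0.996078 > 0.04045 → ((0.996078+0.055)/1.055)^2.4 ≈ 0.991102
R_lin = 0.165132, G_lin = 0.013702, B_lin = 0.991102
L = 0.2126×R + 0.7152×G + 0.0722×B
L = 0.2126×0.165132 + 0.7152×0.013702 + 0.0722×0.991102
L ≈ 0.116464


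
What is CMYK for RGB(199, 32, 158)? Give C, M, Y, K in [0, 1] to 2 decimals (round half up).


R'=199/255≈0.7804, G'=32/255≈0.1255, B'=158/255≈0.6196
K = 1 - max(R',G',B') = 1 - 199/255 = 56/255 = 0.21960… → 0.22
(1-R'-K)/(1-K) simplifies to (max-R)/max with max = 199:
C = (199-199)/199 = 0/199 = 0 → 0.00
M = (199-32)/199 = 167/199 = 0.83919… → 0.84
Y = (199-158)/199 = 41/199 = 0.20603… → 0.21
= CMYK(0.00, 0.84, 0.21, 0.22)


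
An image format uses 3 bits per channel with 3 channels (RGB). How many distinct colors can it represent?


Total bits = 3 bits/channel × 3 channels = 9 bits
Distinct colors = 2^9
= 512 colors


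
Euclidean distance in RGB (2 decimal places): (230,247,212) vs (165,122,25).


d = √[(R₁-R₂)² + (G₁-G₂)² + (B₁-B₂)²]
d = √[(230-165)² + (247-122)² + (212-25)²]
d = √[4225 + 15625 + 34969]
d = √54819
d ≈ 234.13


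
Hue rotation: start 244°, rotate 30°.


New hue = (H + rotation) mod 360
New hue = (244 + 30) mod 360
= 274 mod 360
= 274°


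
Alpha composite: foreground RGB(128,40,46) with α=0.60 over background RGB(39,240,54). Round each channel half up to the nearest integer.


C = α×F + (1-α)×B, with 1-α = 0.40
R: 0.60×128 + 0.40×39 = 76.80 + 15.60 = 92.40 → 92
G: 0.60×40 + 0.40×240 = 24.00 + 96.00 = 120.00 → 120
B: 0.60×46 + 0.40×54 = 27.60 + 21.60 = 49.20 → 49
= RGB(92, 120, 49)


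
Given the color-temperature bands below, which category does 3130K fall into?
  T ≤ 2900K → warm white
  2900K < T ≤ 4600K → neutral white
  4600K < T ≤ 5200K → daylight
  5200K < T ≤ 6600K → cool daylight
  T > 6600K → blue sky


Temperature: 3130K
2900K < 3130K ≤ 4600K → neutral white
Classification: neutral white


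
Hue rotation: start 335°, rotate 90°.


New hue = (H + rotation) mod 360
New hue = (335 + 90) mod 360
= 425 mod 360
= 65°


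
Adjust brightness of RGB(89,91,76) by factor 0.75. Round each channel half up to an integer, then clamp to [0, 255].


Multiply each channel by 0.75, round half up, clamp to [0, 255]
R: 89×0.75 = 66.75 → round → 67
G: 91×0.75 = 68.25 → round → 68
B: 76×0.75 = 57
= RGB(67, 68, 57)


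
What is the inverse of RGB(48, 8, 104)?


Invert: (255-R, 255-G, 255-B)
R: 255-48 = 207
G: 255-8 = 247
B: 255-104 = 151
= RGB(207, 247, 151)


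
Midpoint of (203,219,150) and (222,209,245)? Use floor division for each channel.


Midpoint: each channel = ⌊(C₁+C₂)/2⌋
R: ⌊(203+222)/2⌋ = 212
G: ⌊(219+209)/2⌋ = 214
B: ⌊(150+245)/2⌋ = 197
= RGB(212, 214, 197)


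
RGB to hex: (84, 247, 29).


R = 84 → 54 (hex)
G = 247 → F7 (hex)
B = 29 → 1D (hex)
Hex = #54F71D


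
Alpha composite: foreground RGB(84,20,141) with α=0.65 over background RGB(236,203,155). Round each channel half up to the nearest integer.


C = α×F + (1-α)×B, with 1-α = 0.35
R: 0.65×84 + 0.35×236 = 54.60 + 82.60 = 137.20 → 137
G: 0.65×20 + 0.35×203 = 13.00 + 71.05 = 84.05 → 84
B: 0.65×141 + 0.35×155 = 91.65 + 54.25 = 145.90 → 146
= RGB(137, 84, 146)


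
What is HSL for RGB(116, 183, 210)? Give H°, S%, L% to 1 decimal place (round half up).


Normalize: R'=116/255≈0.4549, G'=183/255≈0.7176, B'=210/255≈0.8235
Max=210/255, Min=116/255, Δ=Max-Min=94/255
L = (Max+Min)/2 = (210+116)/510 = 326/510 = 0.63921… → L = 63.9%
L > 0.5 → S = Δ/(2-Max-Min) = 94/(510-210-116) = 94/184 = 0.51086… → S = 51.1%
(the 1/255 factors cancel in S and H, so raw channel differences can be used)
Max is B' → H = 60 × ((R-G)/Δ + 4) = 60 × ((116-183)/94 + 4)
  -67/94 + 4 = -0.7127… + 4 = 3.2872…
  H = 60 × 3.2872… = 197.234…° → H = 197.2°
= HSL(197.2°, 51.1%, 63.9%)


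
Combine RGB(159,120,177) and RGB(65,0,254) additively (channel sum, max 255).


Additive: each channel = min(255, C₁+C₂)
R: 159+65 = 224 → 224
G: 120+0 = 120 → 120
B: 177+254 = 431 → 255
= RGB(224, 120, 255)
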